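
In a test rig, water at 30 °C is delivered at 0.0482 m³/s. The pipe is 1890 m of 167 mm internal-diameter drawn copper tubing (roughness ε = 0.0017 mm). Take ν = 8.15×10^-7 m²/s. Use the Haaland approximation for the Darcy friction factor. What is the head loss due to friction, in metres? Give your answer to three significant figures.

V = 4Q/(πD²) = 4·0.0482/(π·0.167²) = 2.201 m/s
Re = VD/ν = 2.201·0.167/8.15×10^-7 = 4.51×10^5 → turbulent
ε/D = 0.0017/167 = 1.02×10^-5
Haaland: f = 0.01342
h_f = f(L/D)V²/(2g) = 0.01342·(1890/0.167)·2.201²/(2·9.81) = 37.47 m

h_f ≈ 37.5 m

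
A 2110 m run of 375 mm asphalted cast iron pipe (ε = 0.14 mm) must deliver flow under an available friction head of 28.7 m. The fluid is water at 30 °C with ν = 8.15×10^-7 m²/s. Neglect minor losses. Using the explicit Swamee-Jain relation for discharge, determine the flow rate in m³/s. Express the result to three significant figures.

Swamee-Jain (Type II): Q = -0.965·√(gD⁵h_f/L)·ln[ε/(3.7D) + √(3.17ν²L/(gD³h_f))]
√(gD⁵h_f/L) = √(9.81·0.375⁵·28.7/2110) = 0.03146
ε/(3.7D) = 1.01×10^-4; √(3.17ν²L/(gD³h_f)) = 1.73×10^-5
Q = -0.965·0.03146·ln(1.182×10^-4) = 0.2745 m³/s
Check: V = 2.49 m/s, Re = 1.14×10^6, f = 0.01630, h_f = 28.9 m ≈ 28.7 m ✓

Q ≈ 0.275 m³/s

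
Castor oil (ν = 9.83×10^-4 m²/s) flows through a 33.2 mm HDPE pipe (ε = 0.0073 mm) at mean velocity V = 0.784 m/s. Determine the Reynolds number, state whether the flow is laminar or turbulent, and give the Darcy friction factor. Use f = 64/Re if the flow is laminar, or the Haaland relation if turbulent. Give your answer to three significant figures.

Re = VD/ν = 0.7840·0.0332/9.83×10^-4 = 26.5
Re < 2300 → laminar → f = 64/Re = 2.417

Re ≈ 26.5; laminar; f = 64/Re ≈ 2.42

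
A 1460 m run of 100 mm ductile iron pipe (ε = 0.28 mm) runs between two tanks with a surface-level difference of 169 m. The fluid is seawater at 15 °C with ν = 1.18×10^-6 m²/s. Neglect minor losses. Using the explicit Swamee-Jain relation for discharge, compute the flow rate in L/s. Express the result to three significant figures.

Q ≈ 23.1 L/s

Swamee-Jain (Type II): Q = -0.965·√(gD⁵h_f/L)·ln[ε/(3.7D) + √(3.17ν²L/(gD³h_f))]
√(gD⁵h_f/L) = √(9.81·0.100⁵·169/1460) = 0.003370
ε/(3.7D) = 7.57×10^-4; √(3.17ν²L/(gD³h_f)) = 6.23×10^-5
Q = -0.965·0.003370·ln(8.191×10^-4) = 0.02311 m³/s
Check: V = 2.94 m/s, Re = 2.49×10^5, f = 0.02640, h_f = 170 m ≈ 169 m ✓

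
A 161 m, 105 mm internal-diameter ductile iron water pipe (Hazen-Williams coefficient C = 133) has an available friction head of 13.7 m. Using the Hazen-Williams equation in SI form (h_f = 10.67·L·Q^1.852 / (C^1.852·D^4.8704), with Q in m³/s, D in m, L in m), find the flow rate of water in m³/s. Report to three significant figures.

Rearranging: Q = [h_f·C^1.852·D^4.8704 / (10.67·L)]^(1/1.852)
Q = [13.7·133^1.852·0.105^4.8704 / (10.67·161)]^0.540 = 0.02611 m³/s

Q ≈ 0.0261 m³/s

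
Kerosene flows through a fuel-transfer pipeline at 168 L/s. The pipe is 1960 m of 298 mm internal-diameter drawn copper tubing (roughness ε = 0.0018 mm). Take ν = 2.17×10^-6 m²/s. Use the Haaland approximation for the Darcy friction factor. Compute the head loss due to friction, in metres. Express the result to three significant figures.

V = 4Q/(πD²) = 4·0.168/(π·0.298²) = 2.409 m/s
Re = VD/ν = 2.409·0.298/2.17×10^-6 = 3.31×10^5 → turbulent
ε/D = 0.0018/298 = 6.04×10^-6
Haaland: f = 0.01413
h_f = f(L/D)V²/(2g) = 0.01413·(1960/0.298)·2.409²/(2·9.81) = 27.49 m

h_f ≈ 27.5 m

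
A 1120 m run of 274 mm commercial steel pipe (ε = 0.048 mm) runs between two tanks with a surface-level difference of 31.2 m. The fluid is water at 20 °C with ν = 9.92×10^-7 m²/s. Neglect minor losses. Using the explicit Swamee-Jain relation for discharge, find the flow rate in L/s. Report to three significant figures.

Q ≈ 189 L/s

Swamee-Jain (Type II): Q = -0.965·√(gD⁵h_f/L)·ln[ε/(3.7D) + √(3.17ν²L/(gD³h_f))]
√(gD⁵h_f/L) = √(9.81·0.274⁵·31.2/1120) = 0.02054
ε/(3.7D) = 4.73×10^-5; √(3.17ν²L/(gD³h_f)) = 2.36×10^-5
Q = -0.965·0.02054·ln(7.090×10^-5) = 0.1894 m³/s
Check: V = 3.21 m/s, Re = 8.87×10^5, f = 0.01460, h_f = 31.4 m ≈ 31.2 m ✓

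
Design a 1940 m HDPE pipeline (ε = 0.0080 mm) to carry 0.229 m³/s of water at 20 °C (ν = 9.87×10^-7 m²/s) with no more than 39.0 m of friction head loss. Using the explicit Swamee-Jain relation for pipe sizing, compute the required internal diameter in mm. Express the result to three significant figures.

Swamee-Jain (Type III): D = 0.66·[ε^1.25·(LQ²/(gh_f))^4.75 + ν·Q^9.4·(L/(gh_f))^5.2]^0.04
LQ²/(gh_f) = 0.2659; L/(gh_f) = 5.071
Term 1 = ε^1.25·(…)^4.75 = 7.88×10^-10; Term 2 = ν·Q^9.4·(…)^5.2 = 4.40×10^-9
D = 0.66·(7.88×10^-10 + 4.40×10^-9)^0.04 = 0.3077 m = 308 mm
Check: V = 3.08 m/s, Re = 9.60×10^5, f = 0.01228, h_f = 37.4 m ≈ 39.0 m ✓

D ≈ 308 mm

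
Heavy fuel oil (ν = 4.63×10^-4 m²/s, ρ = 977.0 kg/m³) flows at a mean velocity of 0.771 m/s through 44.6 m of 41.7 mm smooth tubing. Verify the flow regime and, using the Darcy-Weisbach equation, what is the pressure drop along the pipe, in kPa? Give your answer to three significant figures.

Re = VD/ν = 0.771·0.04170/4.63×10^-4 = 69.4 → laminar (Re < 2300)
f = 64/Re = 0.9217
h_f = f(L/D)V²/(2g) = 0.9217·(44.6/0.04170)·0.771²/(2·9.81) = 29.87 m
Δp = ρg·h_f = 977.0·9.81·29.87 = 286.2 kPa

Δp ≈ 286 kPa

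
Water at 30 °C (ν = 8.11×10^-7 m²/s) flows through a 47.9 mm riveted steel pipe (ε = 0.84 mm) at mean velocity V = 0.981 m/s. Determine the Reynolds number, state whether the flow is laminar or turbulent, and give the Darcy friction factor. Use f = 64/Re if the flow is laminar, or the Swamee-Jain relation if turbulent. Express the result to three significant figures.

Re ≈ 5.79×10^4; turbulent; f ≈ 0.0473

Re = VD/ν = 0.9810·0.0479/8.11×10^-7 = 5.79×10^4
Re > 4000 → turbulent; ε/D = 0.0175
Swamee-Jain: f = 0.04735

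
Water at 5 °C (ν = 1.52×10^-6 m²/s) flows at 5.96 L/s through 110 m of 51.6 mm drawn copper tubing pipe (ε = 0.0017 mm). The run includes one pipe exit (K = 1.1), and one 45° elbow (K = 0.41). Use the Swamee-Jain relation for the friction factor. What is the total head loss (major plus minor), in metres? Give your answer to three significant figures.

H_L ≈ 16.7 m

V = 4Q/(πD²) = 2.850 m/s; V²/2g = 0.4140 m
Re = 9.68×10^4, ε/D = 3.29×10^-5 → f = 0.01818 (Swamee-Jain)
Major: h_f = f(L/D)·V²/2g = 0.01818·2132·0.4140 = 16.05 m
Minor: ΣK = 1.51; h_m = ΣK·V²/2g = 0.6252 m
Total H_L = 16.05 + 0.6252 = 16.67 m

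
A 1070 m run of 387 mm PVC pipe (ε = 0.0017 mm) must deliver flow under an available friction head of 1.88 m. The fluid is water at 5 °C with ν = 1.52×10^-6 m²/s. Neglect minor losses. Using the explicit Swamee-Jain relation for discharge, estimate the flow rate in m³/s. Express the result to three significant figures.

Q ≈ 0.110 m³/s

Swamee-Jain (Type II): Q = -0.965·√(gD⁵h_f/L)·ln[ε/(3.7D) + √(3.17ν²L/(gD³h_f))]
√(gD⁵h_f/L) = √(9.81·0.387⁵·1.88/1070) = 0.01223
ε/(3.7D) = 1.19×10^-6; √(3.17ν²L/(gD³h_f)) = 8.56×10^-5
Q = -0.965·0.01223·ln(8.681×10^-5) = 0.1104 m³/s
Check: V = 0.938 m/s, Re = 2.39×10^5, f = 0.01505, h_f = 1.87 m ≈ 1.88 m ✓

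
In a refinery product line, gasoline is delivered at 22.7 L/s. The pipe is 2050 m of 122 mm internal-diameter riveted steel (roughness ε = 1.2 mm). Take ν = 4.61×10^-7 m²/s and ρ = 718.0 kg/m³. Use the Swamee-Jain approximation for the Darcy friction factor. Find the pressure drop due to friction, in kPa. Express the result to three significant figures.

Δp ≈ 862 kPa

V = 4Q/(πD²) = 4·0.0227/(π·0.122²) = 1.942 m/s
Re = VD/ν = 1.942·0.122/4.61×10^-7 = 5.14×10^5 → turbulent
ε/D = 1.2/122 = 0.00984
Swamee-Jain: f = 0.03789
h_f = f(L/D)V²/(2g) = 0.03789·(2050/0.122)·1.942²/(2·9.81) = 122.4 m
Δp = ρg·h_f = 718.0·9.81·122.4 = 861.9 kPa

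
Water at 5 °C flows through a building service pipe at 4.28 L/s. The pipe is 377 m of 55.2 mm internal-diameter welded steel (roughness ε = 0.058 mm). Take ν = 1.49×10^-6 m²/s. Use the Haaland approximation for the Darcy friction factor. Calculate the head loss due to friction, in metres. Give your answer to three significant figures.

h_f ≈ 25.7 m

V = 4Q/(πD²) = 4·0.00428/(π·0.0552²) = 1.788 m/s
Re = VD/ν = 1.788·0.0552/1.49×10^-6 = 6.63×10^4 → turbulent
ε/D = 0.058/55.2 = 0.00105
Haaland: f = 0.02307
h_f = f(L/D)V²/(2g) = 0.02307·(377/0.0552)·1.788²/(2·9.81) = 25.68 m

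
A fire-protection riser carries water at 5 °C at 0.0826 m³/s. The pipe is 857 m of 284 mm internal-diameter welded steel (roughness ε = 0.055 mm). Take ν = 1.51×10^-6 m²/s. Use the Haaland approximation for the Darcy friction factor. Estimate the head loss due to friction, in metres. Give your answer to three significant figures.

h_f ≈ 4.29 m

V = 4Q/(πD²) = 4·0.0826/(π·0.284²) = 1.304 m/s
Re = VD/ν = 1.304·0.284/1.51×10^-6 = 2.45×10^5 → turbulent
ε/D = 0.055/284 = 1.94×10^-4
Haaland: f = 0.01640
h_f = f(L/D)V²/(2g) = 0.01640·(857/0.284)·1.304²/(2·9.81) = 4.287 m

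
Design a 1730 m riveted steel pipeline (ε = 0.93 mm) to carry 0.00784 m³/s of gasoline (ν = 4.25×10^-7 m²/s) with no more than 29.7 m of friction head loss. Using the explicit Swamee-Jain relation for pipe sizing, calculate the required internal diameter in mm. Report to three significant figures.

D ≈ 104 mm

Swamee-Jain (Type III): D = 0.66·[ε^1.25·(LQ²/(gh_f))^4.75 + ν·Q^9.4·(L/(gh_f))^5.2]^0.04
LQ²/(gh_f) = 3.650×10^-4; L/(gh_f) = 5.938
Term 1 = ε^1.25·(…)^4.75 = 7.61×10^-21; Term 2 = ν·Q^9.4·(…)^5.2 = 7.21×10^-23
D = 0.66·(7.61×10^-21 + 7.21×10^-23)^0.04 = 0.1035 m = 104 mm
Check: V = 0.932 m/s, Re = 2.27×10^5, f = 0.03700, h_f = 27.4 m ≈ 29.7 m ✓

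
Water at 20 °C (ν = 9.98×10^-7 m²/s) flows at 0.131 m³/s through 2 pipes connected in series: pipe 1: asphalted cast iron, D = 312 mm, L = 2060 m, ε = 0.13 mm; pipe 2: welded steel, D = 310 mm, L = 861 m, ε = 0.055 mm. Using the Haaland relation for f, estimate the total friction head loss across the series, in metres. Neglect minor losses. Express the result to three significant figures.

H ≈ 23.1 m

Pipe 1: V = 1.713 m/s, Re = 5.36×10^5, ε/D = 4.17×10^-4, f = 0.01697, h_1 = f(L/D)V²/2g = 16.76 m
Pipe 2: V = 1.736 m/s, Re = 5.39×10^5, ε/D = 1.77×10^-4, f = 0.01498, h_2 = f(L/D)V²/2g = 6.386 m
Series → Q common, losses add: H = Σh = 23.15 m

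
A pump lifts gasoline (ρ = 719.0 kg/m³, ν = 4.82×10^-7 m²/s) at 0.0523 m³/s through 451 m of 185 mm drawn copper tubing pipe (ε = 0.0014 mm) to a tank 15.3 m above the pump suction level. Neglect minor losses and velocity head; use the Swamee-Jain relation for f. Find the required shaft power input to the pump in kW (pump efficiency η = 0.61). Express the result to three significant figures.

P_shaft ≈ 12.8 kW

V = 4Q/(πD²) = 1.946 m/s; Re = 7.47×10^5; ε/D = 7.57×10^-6; f = 0.01236
h_f = f(L/D)V²/2g = 5.812 m
Total head H = z + h_f = 15.3 + 5.812 = 21.11 m
P_hyd = ρgQH = 719.0·9.81·0.0523·21.11 = 7.788 kW
P_shaft = P_hyd/η = 7.788/0.61 = 12.77 kW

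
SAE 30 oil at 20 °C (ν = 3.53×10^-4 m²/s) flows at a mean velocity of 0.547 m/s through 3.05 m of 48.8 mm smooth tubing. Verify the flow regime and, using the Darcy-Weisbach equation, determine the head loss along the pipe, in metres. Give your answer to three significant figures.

Re = VD/ν = 0.547·0.04880/3.53×10^-4 = 75.6 → laminar (Re < 2300)
f = 64/Re = 0.8463
h_f = f(L/D)V²/(2g) = 0.8463·(3.05/0.04880)·0.547²/(2·9.81) = 0.8067 m

h_f ≈ 0.807 m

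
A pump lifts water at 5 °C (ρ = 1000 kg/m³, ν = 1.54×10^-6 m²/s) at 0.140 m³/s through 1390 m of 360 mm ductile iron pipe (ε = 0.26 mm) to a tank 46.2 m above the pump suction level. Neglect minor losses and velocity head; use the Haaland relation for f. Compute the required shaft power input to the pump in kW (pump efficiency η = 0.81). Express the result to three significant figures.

V = 4Q/(πD²) = 1.375 m/s; Re = 3.22×10^5; ε/D = 7.22×10^-4; f = 0.01919
h_f = f(L/D)V²/2g = 7.146 m
Total head H = z + h_f = 46.2 + 7.146 = 53.35 m
P_hyd = ρgQH = 1000·9.81·0.140·53.35 = 73.27 kW
P_shaft = P_hyd/η = 73.27/0.81 = 90.45 kW

P_shaft ≈ 90.5 kW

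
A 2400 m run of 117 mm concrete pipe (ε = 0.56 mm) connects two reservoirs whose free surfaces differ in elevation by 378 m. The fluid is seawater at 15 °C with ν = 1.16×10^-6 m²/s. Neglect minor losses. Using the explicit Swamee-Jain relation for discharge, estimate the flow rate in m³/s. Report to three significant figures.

Swamee-Jain (Type II): Q = -0.965·√(gD⁵h_f/L)·ln[ε/(3.7D) + √(3.17ν²L/(gD³h_f))]
√(gD⁵h_f/L) = √(9.81·0.117⁵·378/2400) = 0.005820
ε/(3.7D) = 0.00129; √(3.17ν²L/(gD³h_f)) = 4.15×10^-5
Q = -0.965·0.005820·ln(0.001335) = 0.03717 m³/s
Check: V = 3.46 m/s, Re = 3.49×10^5, f = 0.03038, h_f = 380 m ≈ 378 m ✓

Q ≈ 0.0372 m³/s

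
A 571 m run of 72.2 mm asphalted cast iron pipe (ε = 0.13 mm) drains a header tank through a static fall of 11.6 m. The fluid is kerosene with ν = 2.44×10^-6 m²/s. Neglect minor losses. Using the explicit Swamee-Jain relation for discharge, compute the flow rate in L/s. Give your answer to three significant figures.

Q ≈ 4.18 L/s

Swamee-Jain (Type II): Q = -0.965·√(gD⁵h_f/L)·ln[ε/(3.7D) + √(3.17ν²L/(gD³h_f))]
√(gD⁵h_f/L) = √(9.81·0.0722⁵·11.6/571) = 6.253×10^-4
ε/(3.7D) = 4.87×10^-4; √(3.17ν²L/(gD³h_f)) = 5.02×10^-4
Q = -0.965·6.253×10^-4·ln(9.882×10^-4) = 0.004175 m³/s
Check: V = 1.02 m/s, Re = 3.02×10^4, f = 0.02794, h_f = 11.7 m ≈ 11.6 m ✓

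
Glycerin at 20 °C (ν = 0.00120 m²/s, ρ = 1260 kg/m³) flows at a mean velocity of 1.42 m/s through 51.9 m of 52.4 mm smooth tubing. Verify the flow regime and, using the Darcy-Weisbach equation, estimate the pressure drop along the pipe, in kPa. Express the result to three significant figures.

Δp ≈ 1300 kPa

Re = VD/ν = 1.42·0.05240/0.00120 = 62.0 → laminar (Re < 2300)
f = 64/Re = 1.032
h_f = f(L/D)V²/(2g) = 1.032·(51.9/0.05240)·1.42²/(2·9.81) = 105.1 m
Δp = ρg·h_f = 1260·9.81·105.1 = 1299 kPa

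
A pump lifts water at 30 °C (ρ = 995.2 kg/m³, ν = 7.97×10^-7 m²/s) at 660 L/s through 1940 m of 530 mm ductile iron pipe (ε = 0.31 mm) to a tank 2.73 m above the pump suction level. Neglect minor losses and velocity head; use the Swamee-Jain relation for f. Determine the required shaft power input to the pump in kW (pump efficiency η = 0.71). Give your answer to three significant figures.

P_shaft ≈ 292 kW

V = 4Q/(πD²) = 2.992 m/s; Re = 1.99×10^6; ε/D = 5.85×10^-4; f = 0.01760
h_f = f(L/D)V²/2g = 29.39 m
Total head H = z + h_f = 2.73 + 29.39 = 32.12 m
P_hyd = ρgQH = 995.2·9.81·0.660·32.12 = 207.0 kW
P_shaft = P_hyd/η = 207.0/0.71 = 291.5 kW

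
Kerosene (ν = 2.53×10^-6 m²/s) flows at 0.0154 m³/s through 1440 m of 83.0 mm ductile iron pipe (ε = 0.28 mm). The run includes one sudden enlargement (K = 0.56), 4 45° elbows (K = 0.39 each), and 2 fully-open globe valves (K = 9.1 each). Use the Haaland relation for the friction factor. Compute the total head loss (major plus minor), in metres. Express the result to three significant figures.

V = 4Q/(πD²) = 2.846 m/s; V²/2g = 0.4129 m
Re = 9.34×10^4, ε/D = 0.00337 → f = 0.02826 (Haaland)
Major: h_f = f(L/D)·V²/2g = 0.02826·17349·0.4129 = 202.5 m
Minor: ΣK = 20.3; h_m = ΣK·V²/2g = 8.390 m
Total H_L = 202.5 + 8.390 = 210.9 m

H_L ≈ 211 m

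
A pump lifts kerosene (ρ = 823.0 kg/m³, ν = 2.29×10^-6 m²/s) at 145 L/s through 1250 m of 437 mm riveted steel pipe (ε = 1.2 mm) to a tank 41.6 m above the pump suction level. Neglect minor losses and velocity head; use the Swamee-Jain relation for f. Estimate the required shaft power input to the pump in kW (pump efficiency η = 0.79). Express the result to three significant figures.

V = 4Q/(πD²) = 0.9668 m/s; Re = 1.84×10^5; ε/D = 0.00275; f = 0.02649
h_f = f(L/D)V²/2g = 3.609 m
Total head H = z + h_f = 41.6 + 3.609 = 45.21 m
P_hyd = ρgQH = 823.0·9.81·0.145·45.21 = 52.93 kW
P_shaft = P_hyd/η = 52.93/0.79 = 66.99 kW

P_shaft ≈ 67.0 kW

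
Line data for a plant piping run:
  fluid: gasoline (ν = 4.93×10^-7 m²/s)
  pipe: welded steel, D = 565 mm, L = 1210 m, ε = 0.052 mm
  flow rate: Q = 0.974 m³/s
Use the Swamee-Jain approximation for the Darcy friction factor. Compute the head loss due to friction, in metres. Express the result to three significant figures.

h_f ≈ 20.2 m

V = 4Q/(πD²) = 4·0.974/(π·0.565²) = 3.885 m/s
Re = VD/ν = 3.885·0.565/4.93×10^-7 = 4.45×10^6 → turbulent
ε/D = 0.052/565 = 9.20×10^-5
Swamee-Jain: f = 0.01229
h_f = f(L/D)V²/(2g) = 0.01229·(1210/0.565)·3.885²/(2·9.81) = 20.24 m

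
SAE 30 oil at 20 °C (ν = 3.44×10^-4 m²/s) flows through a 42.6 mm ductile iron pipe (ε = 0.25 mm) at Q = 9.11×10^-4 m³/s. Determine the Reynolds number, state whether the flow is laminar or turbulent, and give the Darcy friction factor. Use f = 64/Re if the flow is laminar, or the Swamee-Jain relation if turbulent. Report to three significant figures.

V = 4Q/(πD²) = 0.6392 m/s
Re = VD/ν = 0.6392·0.0426/3.44×10^-4 = 79.2
Re < 2300 → laminar → f = 64/Re = 0.8086

Re ≈ 79.2; laminar; f = 64/Re ≈ 0.809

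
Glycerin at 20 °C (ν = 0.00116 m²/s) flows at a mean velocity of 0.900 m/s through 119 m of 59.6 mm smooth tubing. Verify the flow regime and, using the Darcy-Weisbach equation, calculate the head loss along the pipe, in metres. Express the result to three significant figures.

Re = VD/ν = 0.900·0.05960/0.00116 = 46.2 → laminar (Re < 2300)
f = 64/Re = 1.384
h_f = f(L/D)V²/(2g) = 1.384·(119/0.05960)·0.900²/(2·9.81) = 114.1 m

h_f ≈ 114 m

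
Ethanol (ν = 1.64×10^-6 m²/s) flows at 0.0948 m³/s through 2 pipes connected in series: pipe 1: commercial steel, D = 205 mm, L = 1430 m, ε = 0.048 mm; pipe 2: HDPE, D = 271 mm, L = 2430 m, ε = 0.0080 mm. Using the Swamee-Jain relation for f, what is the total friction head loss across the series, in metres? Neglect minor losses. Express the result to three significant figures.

Pipe 1: V = 2.872 m/s, Re = 3.59×10^5, ε/D = 2.34×10^-4, f = 0.01628, h_1 = f(L/D)V²/2g = 47.76 m
Pipe 2: V = 1.644 m/s, Re = 2.72×10^5, ε/D = 2.95×10^-5, f = 0.01497, h_2 = f(L/D)V²/2g = 18.48 m
Series → Q common, losses add: H = Σh = 66.24 m

H ≈ 66.2 m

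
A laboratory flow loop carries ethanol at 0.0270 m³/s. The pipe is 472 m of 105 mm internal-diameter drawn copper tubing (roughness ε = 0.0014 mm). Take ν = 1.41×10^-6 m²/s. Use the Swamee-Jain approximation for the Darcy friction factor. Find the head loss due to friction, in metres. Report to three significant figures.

V = 4Q/(πD²) = 4·0.0270/(π·0.105²) = 3.118 m/s
Re = VD/ν = 3.118·0.105/1.41×10^-6 = 2.32×10^5 → turbulent
ε/D = 0.0014/105 = 1.33×10^-5
Swamee-Jain: f = 0.01522
h_f = f(L/D)V²/(2g) = 0.01522·(472/0.105)·3.118²/(2·9.81) = 33.91 m

h_f ≈ 33.9 m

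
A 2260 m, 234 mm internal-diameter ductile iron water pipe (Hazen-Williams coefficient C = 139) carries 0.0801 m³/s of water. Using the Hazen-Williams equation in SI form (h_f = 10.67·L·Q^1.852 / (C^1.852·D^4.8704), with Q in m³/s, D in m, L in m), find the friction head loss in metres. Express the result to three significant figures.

h_f ≈ 28.5 m

h_f = 10.67·2260·0.0801^1.852 / (139^1.852·0.234^4.8704) = 28.52 m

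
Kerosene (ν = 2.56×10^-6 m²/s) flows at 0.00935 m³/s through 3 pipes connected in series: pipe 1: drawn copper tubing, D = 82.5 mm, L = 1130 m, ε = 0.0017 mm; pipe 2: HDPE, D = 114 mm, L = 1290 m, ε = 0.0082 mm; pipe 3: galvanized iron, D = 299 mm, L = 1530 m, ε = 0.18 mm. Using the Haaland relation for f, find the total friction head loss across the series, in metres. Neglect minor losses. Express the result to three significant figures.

Pipe 1: V = 1.749 m/s, Re = 5.64×10^4, ε/D = 2.06×10^-5, f = 0.02022, h_1 = f(L/D)V²/2g = 43.18 m
Pipe 2: V = 0.9160 m/s, Re = 4.08×10^4, ε/D = 7.19×10^-5, f = 0.02187, h_2 = f(L/D)V²/2g = 10.58 m
Pipe 3: V = 0.1332 m/s, Re = 1.56×10^4, ε/D = 6.02×10^-4, f = 0.02841, h_3 = f(L/D)V²/2g = 0.1314 m
Series → Q common, losses add: H = Σh = 53.90 m

H ≈ 53.9 m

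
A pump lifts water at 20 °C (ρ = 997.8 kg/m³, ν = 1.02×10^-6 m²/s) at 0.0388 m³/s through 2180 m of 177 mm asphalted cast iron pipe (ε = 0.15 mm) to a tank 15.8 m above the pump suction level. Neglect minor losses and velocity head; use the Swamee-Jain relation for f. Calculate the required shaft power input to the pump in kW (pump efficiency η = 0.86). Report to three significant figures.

P_shaft ≈ 20.9 kW

V = 4Q/(πD²) = 1.577 m/s; Re = 2.74×10^5; ε/D = 8.47×10^-4; f = 0.02018
h_f = f(L/D)V²/2g = 31.50 m
Total head H = z + h_f = 15.8 + 31.50 = 47.30 m
P_hyd = ρgQH = 997.8·9.81·0.0388·47.30 = 17.97 kW
P_shaft = P_hyd/η = 17.97/0.86 = 20.89 kW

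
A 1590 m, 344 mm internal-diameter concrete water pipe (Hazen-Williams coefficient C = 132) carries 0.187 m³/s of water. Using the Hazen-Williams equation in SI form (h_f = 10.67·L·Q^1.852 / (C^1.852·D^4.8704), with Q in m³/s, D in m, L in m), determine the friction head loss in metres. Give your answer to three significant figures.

h_f = 10.67·1590·0.187^1.852 / (132^1.852·0.344^4.8704) = 16.25 m

h_f ≈ 16.3 m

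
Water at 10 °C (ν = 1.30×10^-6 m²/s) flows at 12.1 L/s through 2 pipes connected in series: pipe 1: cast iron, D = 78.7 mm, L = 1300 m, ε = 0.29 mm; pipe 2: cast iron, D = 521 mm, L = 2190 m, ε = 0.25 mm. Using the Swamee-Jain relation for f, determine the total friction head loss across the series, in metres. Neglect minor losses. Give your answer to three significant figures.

H ≈ 150 m

Pipe 1: V = 2.487 m/s, Re = 1.51×10^5, ε/D = 0.00368, f = 0.02872, h_1 = f(L/D)V²/2g = 149.6 m
Pipe 2: V = 0.05676 m/s, Re = 2.27×10^4, ε/D = 4.80×10^-4, f = 0.02623, h_2 = f(L/D)V²/2g = 0.01810 m
Series → Q common, losses add: H = Σh = 149.6 m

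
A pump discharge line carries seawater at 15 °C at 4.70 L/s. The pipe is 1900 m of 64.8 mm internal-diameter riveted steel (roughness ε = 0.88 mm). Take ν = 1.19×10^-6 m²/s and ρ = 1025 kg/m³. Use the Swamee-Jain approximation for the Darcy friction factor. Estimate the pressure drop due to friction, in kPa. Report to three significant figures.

Δp ≈ 1310 kPa

V = 4Q/(πD²) = 4·0.00470/(π·0.0648²) = 1.425 m/s
Re = VD/ν = 1.425·0.0648/1.19×10^-6 = 7.76×10^4 → turbulent
ε/D = 0.88/64.8 = 0.0136
Swamee-Jain: f = 0.04307
h_f = f(L/D)V²/(2g) = 0.04307·(1900/0.0648)·1.425²/(2·9.81) = 130.7 m
Δp = ρg·h_f = 1025·9.81·130.7 = 1315 kPa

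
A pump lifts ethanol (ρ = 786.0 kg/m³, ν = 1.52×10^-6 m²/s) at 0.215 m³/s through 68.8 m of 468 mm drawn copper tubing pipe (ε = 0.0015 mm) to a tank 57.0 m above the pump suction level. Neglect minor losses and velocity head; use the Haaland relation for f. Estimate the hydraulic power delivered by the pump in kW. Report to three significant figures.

P_hyd ≈ 94.8 kW

V = 4Q/(πD²) = 1.250 m/s; Re = 3.85×10^5; ε/D = 3.21×10^-6; f = 0.01373
h_f = f(L/D)V²/2g = 0.1607 m
Total head H = z + h_f = 57.0 + 0.1607 = 57.16 m
P_hyd = ρgQH = 786.0·9.81·0.215·57.16 = 94.76 kW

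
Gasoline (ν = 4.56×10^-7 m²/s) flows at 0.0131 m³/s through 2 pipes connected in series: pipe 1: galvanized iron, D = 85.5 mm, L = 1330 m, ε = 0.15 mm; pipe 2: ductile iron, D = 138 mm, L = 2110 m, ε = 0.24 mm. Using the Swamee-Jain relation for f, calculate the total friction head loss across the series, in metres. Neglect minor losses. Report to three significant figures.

H ≈ 110 m

Pipe 1: V = 2.282 m/s, Re = 4.28×10^5, ε/D = 0.00175, f = 0.02322, h_1 = f(L/D)V²/2g = 95.84 m
Pipe 2: V = 0.8758 m/s, Re = 2.65×10^5, ε/D = 0.00174, f = 0.02348, h_2 = f(L/D)V²/2g = 14.03 m
Series → Q common, losses add: H = Σh = 109.9 m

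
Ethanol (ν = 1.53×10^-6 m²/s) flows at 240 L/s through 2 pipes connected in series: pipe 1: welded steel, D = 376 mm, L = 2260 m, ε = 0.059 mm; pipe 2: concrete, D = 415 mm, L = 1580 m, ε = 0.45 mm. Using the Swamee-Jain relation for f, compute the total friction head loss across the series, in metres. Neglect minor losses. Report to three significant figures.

Pipe 1: V = 2.161 m/s, Re = 5.31×10^5, ε/D = 1.57×10^-4, f = 0.01500, h_1 = f(L/D)V²/2g = 21.47 m
Pipe 2: V = 1.774 m/s, Re = 4.81×10^5, ε/D = 0.00108, f = 0.02074, h_2 = f(L/D)V²/2g = 12.67 m
Series → Q common, losses add: H = Σh = 34.14 m

H ≈ 34.1 m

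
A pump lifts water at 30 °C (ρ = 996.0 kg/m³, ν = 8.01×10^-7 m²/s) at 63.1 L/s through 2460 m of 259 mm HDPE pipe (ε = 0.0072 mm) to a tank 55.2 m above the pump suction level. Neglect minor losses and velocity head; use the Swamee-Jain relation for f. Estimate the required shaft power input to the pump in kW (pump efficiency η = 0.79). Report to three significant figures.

V = 4Q/(πD²) = 1.198 m/s; Re = 3.87×10^5; ε/D = 2.78×10^-5; f = 0.01408
h_f = f(L/D)V²/2g = 9.779 m
Total head H = z + h_f = 55.2 + 9.779 = 64.98 m
P_hyd = ρgQH = 996.0·9.81·0.0631·64.98 = 40.06 kW
P_shaft = P_hyd/η = 40.06/0.79 = 50.71 kW

P_shaft ≈ 50.7 kW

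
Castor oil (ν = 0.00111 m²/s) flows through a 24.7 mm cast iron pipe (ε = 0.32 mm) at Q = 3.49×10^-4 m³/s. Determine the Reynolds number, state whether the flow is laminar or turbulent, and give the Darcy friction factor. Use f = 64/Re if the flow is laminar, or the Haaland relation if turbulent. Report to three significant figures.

Re ≈ 16.2; laminar; f = 64/Re ≈ 3.95

V = 4Q/(πD²) = 0.7284 m/s
Re = VD/ν = 0.7284·0.0247/0.00111 = 16.2
Re < 2300 → laminar → f = 64/Re = 3.949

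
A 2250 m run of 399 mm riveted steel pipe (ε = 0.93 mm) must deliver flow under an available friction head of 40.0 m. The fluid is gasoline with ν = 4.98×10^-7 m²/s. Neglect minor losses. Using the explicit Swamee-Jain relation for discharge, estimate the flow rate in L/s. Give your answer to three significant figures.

Swamee-Jain (Type II): Q = -0.965·√(gD⁵h_f/L)·ln[ε/(3.7D) + √(3.17ν²L/(gD³h_f))]
√(gD⁵h_f/L) = √(9.81·0.399⁵·40.0/2250) = 0.04200
ε/(3.7D) = 6.30×10^-4; √(3.17ν²L/(gD³h_f)) = 8.42×10^-6
Q = -0.965·0.04200·ln(6.384×10^-4) = 0.2981 m³/s
Check: V = 2.38 m/s, Re = 1.91×10^6, f = 0.02454, h_f = 40.1 m ≈ 40.0 m ✓

Q ≈ 298 L/s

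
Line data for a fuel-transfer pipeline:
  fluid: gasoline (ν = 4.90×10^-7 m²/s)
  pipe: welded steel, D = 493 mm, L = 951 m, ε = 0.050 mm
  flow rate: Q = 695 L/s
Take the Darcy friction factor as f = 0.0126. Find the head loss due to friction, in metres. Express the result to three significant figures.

V = 4Q/(πD²) = 4·0.695/(π·0.493²) = 3.641 m/s
h_f = f(L/D)V²/(2g) = 0.01260·(951/0.493)·3.641²/(2·9.81) = 16.42 m

h_f ≈ 16.4 m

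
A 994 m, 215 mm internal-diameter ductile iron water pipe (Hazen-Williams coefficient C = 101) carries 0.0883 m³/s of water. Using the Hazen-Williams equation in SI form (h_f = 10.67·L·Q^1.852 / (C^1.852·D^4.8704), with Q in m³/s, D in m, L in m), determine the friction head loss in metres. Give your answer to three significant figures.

h_f ≈ 41.0 m

h_f = 10.67·994·0.0883^1.852 / (101^1.852·0.215^4.8704) = 41.00 m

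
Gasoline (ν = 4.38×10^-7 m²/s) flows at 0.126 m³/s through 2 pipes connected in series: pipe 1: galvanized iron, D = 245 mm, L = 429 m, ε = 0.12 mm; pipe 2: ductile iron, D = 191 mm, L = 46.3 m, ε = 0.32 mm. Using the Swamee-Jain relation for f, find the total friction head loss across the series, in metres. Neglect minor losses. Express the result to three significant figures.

H ≈ 16.3 m

Pipe 1: V = 2.673 m/s, Re = 1.49×10^6, ε/D = 4.90×10^-4, f = 0.01705, h_1 = f(L/D)V²/2g = 10.87 m
Pipe 2: V = 4.398 m/s, Re = 1.92×10^6, ε/D = 0.00168, f = 0.02252, h_2 = f(L/D)V²/2g = 5.380 m
Series → Q common, losses add: H = Σh = 16.25 m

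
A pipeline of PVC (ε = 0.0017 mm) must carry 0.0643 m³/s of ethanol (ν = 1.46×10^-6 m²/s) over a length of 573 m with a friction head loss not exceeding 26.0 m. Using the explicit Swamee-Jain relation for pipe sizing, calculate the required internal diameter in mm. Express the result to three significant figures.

Swamee-Jain (Type III): D = 0.66·[ε^1.25·(LQ²/(gh_f))^4.75 + ν·Q^9.4·(L/(gh_f))^5.2]^0.04
LQ²/(gh_f) = 0.009288; L/(gh_f) = 2.247
Term 1 = ε^1.25·(…)^4.75 = 1.37×10^-17; Term 2 = ν·Q^9.4·(…)^5.2 = 6.16×10^-16
D = 0.66·(1.37×10^-17 + 6.16×10^-16)^0.04 = 0.1627 m = 163 mm
Check: V = 3.09 m/s, Re = 3.45×10^5, f = 0.01414, h_f = 24.2 m ≈ 26.0 m ✓

D ≈ 163 mm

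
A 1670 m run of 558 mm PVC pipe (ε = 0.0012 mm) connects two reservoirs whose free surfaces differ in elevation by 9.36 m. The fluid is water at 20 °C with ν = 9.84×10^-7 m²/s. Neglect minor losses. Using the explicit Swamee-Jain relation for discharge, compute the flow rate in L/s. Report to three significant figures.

Q ≈ 574 L/s

Swamee-Jain (Type II): Q = -0.965·√(gD⁵h_f/L)·ln[ε/(3.7D) + √(3.17ν²L/(gD³h_f))]
√(gD⁵h_f/L) = √(9.81·0.558⁵·9.36/1670) = 0.05454
ε/(3.7D) = 5.81×10^-7; √(3.17ν²L/(gD³h_f)) = 1.79×10^-5
Q = -0.965·0.05454·ln(1.851×10^-5) = 0.5735 m³/s
Check: V = 2.35 m/s, Re = 1.33×10^6, f = 0.01113, h_f = 9.34 m ≈ 9.36 m ✓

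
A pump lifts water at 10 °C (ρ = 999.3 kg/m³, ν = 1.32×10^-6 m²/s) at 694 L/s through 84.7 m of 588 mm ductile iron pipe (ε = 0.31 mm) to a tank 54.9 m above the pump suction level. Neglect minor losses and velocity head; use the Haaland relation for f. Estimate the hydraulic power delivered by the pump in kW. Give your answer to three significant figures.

V = 4Q/(πD²) = 2.556 m/s; Re = 1.14×10^6; ε/D = 5.27×10^-4; f = 0.01731
h_f = f(L/D)V²/2g = 0.8300 m
Total head H = z + h_f = 54.9 + 0.8300 = 55.73 m
P_hyd = ρgQH = 999.3·9.81·0.694·55.73 = 379.2 kW

P_hyd ≈ 379 kW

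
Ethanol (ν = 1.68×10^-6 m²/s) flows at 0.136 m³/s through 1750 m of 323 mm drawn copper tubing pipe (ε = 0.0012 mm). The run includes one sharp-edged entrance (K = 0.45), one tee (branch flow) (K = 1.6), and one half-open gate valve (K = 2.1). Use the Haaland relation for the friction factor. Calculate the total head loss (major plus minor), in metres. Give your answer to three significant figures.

V = 4Q/(πD²) = 1.660 m/s; V²/2g = 0.1404 m
Re = 3.19×10^5, ε/D = 3.72×10^-6 → f = 0.01421 (Haaland)
Major: h_f = f(L/D)·V²/2g = 0.01421·5418·0.1404 = 10.81 m
Minor: ΣK = 4.15; h_m = ΣK·V²/2g = 0.5827 m
Total H_L = 10.81 + 0.5827 = 11.39 m

H_L ≈ 11.4 m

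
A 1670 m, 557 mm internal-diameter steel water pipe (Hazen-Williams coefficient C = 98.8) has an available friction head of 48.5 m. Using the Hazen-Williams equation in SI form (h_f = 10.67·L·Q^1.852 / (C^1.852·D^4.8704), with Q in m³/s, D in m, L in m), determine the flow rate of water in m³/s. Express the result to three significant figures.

Rearranging: Q = [h_f·C^1.852·D^4.8704 / (10.67·L)]^(1/1.852)
Q = [48.5·98.8^1.852·0.557^4.8704 / (10.67·1670)]^0.540 = 0.8737 m³/s

Q ≈ 0.874 m³/s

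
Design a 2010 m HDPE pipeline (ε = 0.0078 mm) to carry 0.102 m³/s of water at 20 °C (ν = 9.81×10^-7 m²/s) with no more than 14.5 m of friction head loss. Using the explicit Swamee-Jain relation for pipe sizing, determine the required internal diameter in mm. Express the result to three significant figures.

D ≈ 280 mm

Swamee-Jain (Type III): D = 0.66·[ε^1.25·(LQ²/(gh_f))^4.75 + ν·Q^9.4·(L/(gh_f))^5.2]^0.04
LQ²/(gh_f) = 0.1470; L/(gh_f) = 14.13
Term 1 = ε^1.25·(…)^4.75 = 4.57×10^-11; Term 2 = ν·Q^9.4·(…)^5.2 = 4.50×10^-10
D = 0.66·(4.57×10^-11 + 4.50×10^-10)^0.04 = 0.2801 m = 280 mm
Check: V = 1.65 m/s, Re = 4.73×10^5, f = 0.01364, h_f = 13.7 m ≈ 14.5 m ✓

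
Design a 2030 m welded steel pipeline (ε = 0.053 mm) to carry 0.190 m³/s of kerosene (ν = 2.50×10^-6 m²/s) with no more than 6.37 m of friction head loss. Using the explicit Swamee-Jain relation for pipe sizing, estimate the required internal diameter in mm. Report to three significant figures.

Swamee-Jain (Type III): D = 0.66·[ε^1.25·(LQ²/(gh_f))^4.75 + ν·Q^9.4·(L/(gh_f))^5.2]^0.04
LQ²/(gh_f) = 1.173; L/(gh_f) = 32.49
Term 1 = ε^1.25·(…)^4.75 = 9.64×10^-6; Term 2 = ν·Q^9.4·(…)^5.2 = 3.01×10^-5
D = 0.66·(9.64×10^-6 + 3.01×10^-5)^0.04 = 0.4401 m = 440 mm
Check: V = 1.25 m/s, Re = 2.20×10^5, f = 0.01632, h_f = 5.99 m ≈ 6.37 m ✓

D ≈ 440 mm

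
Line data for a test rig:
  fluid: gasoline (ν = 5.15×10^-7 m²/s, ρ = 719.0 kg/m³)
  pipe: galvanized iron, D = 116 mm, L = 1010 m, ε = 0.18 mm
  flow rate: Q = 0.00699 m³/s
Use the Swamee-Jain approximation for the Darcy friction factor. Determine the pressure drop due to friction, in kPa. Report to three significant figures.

Δp ≈ 32.2 kPa

V = 4Q/(πD²) = 4·0.00699/(π·0.116²) = 0.6614 m/s
Re = VD/ν = 0.6614·0.116/5.15×10^-7 = 1.49×10^5 → turbulent
ε/D = 0.18/116 = 0.00155
Swamee-Jain: f = 0.02349
h_f = f(L/D)V²/(2g) = 0.02349·(1010/0.116)·0.6614²/(2·9.81) = 4.559 m
Δp = ρg·h_f = 719.0·9.81·4.559 = 32.16 kPa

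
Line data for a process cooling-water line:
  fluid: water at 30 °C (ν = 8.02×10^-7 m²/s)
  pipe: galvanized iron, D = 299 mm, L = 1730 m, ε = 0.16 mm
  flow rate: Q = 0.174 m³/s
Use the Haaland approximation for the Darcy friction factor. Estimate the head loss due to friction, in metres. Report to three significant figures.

V = 4Q/(πD²) = 4·0.174/(π·0.299²) = 2.478 m/s
Re = VD/ν = 2.478·0.299/8.02×10^-7 = 9.24×10^5 → turbulent
ε/D = 0.16/299 = 5.35×10^-4
Haaland: f = 0.01744
h_f = f(L/D)V²/(2g) = 0.01744·(1730/0.299)·2.478²/(2·9.81) = 31.59 m

h_f ≈ 31.6 m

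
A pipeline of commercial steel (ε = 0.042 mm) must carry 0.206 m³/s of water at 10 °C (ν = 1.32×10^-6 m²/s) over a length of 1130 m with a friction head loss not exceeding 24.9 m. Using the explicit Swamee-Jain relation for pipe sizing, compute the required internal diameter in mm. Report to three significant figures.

D ≈ 300 mm

Swamee-Jain (Type III): D = 0.66·[ε^1.25·(LQ²/(gh_f))^4.75 + ν·Q^9.4·(L/(gh_f))^5.2]^0.04
LQ²/(gh_f) = 0.1963; L/(gh_f) = 4.626
Term 1 = ε^1.25·(…)^4.75 = 1.48×10^-9; Term 2 = ν·Q^9.4·(…)^5.2 = 1.35×10^-9
D = 0.66·(1.48×10^-9 + 1.35×10^-9)^0.04 = 0.3003 m = 300 mm
Check: V = 2.91 m/s, Re = 6.62×10^5, f = 0.01452, h_f = 23.5 m ≈ 24.9 m ✓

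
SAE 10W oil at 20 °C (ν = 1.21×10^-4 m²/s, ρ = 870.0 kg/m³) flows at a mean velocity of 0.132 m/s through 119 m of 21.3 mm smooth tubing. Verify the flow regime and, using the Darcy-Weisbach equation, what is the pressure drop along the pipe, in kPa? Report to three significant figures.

Δp ≈ 117 kPa

Re = VD/ν = 0.132·0.02130/1.21×10^-4 = 23.2 → laminar (Re < 2300)
f = 64/Re = 2.754
h_f = f(L/D)V²/(2g) = 2.754·(119/0.02130)·0.132²/(2·9.81) = 13.67 m
Δp = ρg·h_f = 870.0·9.81·13.67 = 116.6 kPa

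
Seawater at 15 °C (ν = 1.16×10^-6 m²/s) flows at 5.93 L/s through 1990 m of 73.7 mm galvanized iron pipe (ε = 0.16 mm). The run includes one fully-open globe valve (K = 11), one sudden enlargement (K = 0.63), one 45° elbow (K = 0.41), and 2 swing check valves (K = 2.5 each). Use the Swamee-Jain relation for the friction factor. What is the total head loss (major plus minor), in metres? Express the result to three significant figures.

V = 4Q/(πD²) = 1.390 m/s; V²/2g = 0.09848 m
Re = 8.83×10^4, ε/D = 0.00217 → f = 0.02597 (Swamee-Jain)
Major: h_f = f(L/D)·V²/2g = 0.02597·27001·0.09848 = 69.06 m
Minor: ΣK = 17.0; h_m = ΣK·V²/2g = 1.678 m
Total H_L = 69.06 + 1.678 = 70.74 m

H_L ≈ 70.7 m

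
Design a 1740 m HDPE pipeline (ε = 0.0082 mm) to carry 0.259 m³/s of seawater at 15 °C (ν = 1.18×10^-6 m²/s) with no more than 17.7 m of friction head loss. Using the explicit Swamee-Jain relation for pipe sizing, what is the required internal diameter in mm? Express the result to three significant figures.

Swamee-Jain (Type III): D = 0.66·[ε^1.25·(LQ²/(gh_f))^4.75 + ν·Q^9.4·(L/(gh_f))^5.2]^0.04
LQ²/(gh_f) = 0.6722; L/(gh_f) = 10.02
Term 1 = ε^1.25·(…)^4.75 = 6.65×10^-8; Term 2 = ν·Q^9.4·(…)^5.2 = 5.78×10^-7
D = 0.66·(6.65×10^-8 + 5.78×10^-7)^0.04 = 0.3732 m = 373 mm
Check: V = 2.37 m/s, Re = 7.49×10^5, f = 0.01263, h_f = 16.8 m ≈ 17.7 m ✓

D ≈ 373 mm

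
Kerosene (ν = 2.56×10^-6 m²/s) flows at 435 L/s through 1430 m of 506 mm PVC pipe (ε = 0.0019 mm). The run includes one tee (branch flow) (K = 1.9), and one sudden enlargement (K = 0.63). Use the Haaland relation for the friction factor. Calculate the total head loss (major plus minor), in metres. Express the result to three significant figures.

H_L ≈ 9.68 m

V = 4Q/(πD²) = 2.163 m/s; V²/2g = 0.2385 m
Re = 4.28×10^5, ε/D = 3.75×10^-6 → f = 0.01347 (Haaland)
Major: h_f = f(L/D)·V²/2g = 0.01347·2826·0.2385 = 9.081 m
Minor: ΣK = 2.53; h_m = ΣK·V²/2g = 0.6034 m
Total H_L = 9.081 + 0.6034 = 9.685 m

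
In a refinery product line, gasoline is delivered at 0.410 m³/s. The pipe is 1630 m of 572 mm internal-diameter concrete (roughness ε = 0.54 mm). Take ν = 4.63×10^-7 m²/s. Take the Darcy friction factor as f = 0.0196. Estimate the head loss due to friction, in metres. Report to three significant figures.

h_f ≈ 7.25 m

V = 4Q/(πD²) = 4·0.410/(π·0.572²) = 1.596 m/s
h_f = f(L/D)V²/(2g) = 0.01960·(1630/0.572)·1.596²/(2·9.81) = 7.247 m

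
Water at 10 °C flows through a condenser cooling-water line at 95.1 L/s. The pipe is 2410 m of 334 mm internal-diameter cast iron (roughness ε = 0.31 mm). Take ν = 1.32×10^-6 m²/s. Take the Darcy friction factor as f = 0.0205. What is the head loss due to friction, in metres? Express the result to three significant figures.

V = 4Q/(πD²) = 4·0.0951/(π·0.334²) = 1.085 m/s
h_f = f(L/D)V²/(2g) = 0.02050·(2410/0.334)·1.085²/(2·9.81) = 8.882 m

h_f ≈ 8.88 m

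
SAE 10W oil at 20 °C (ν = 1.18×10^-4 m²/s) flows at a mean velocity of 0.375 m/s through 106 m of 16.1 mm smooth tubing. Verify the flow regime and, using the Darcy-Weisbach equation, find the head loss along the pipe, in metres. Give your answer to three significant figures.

Re = VD/ν = 0.375·0.01610/1.18×10^-4 = 51.2 → laminar (Re < 2300)
f = 64/Re = 1.251
h_f = f(L/D)V²/(2g) = 1.251·(106/0.01610)·0.375²/(2·9.81) = 59.03 m

h_f ≈ 59.0 m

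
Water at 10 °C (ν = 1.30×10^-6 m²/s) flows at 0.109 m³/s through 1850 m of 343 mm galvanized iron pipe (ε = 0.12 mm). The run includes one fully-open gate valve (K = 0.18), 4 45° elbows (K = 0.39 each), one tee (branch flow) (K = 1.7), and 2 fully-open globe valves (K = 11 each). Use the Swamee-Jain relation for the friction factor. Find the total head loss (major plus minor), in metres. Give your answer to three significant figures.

H_L ≈ 8.44 m

V = 4Q/(πD²) = 1.180 m/s; V²/2g = 0.07092 m
Re = 3.11×10^5, ε/D = 3.50×10^-4 → f = 0.01735 (Swamee-Jain)
Major: h_f = f(L/D)·V²/2g = 0.01735·5394·0.07092 = 6.636 m
Minor: ΣK = 25.4; h_m = ΣK·V²/2g = 1.804 m
Total H_L = 6.636 + 1.804 = 8.441 m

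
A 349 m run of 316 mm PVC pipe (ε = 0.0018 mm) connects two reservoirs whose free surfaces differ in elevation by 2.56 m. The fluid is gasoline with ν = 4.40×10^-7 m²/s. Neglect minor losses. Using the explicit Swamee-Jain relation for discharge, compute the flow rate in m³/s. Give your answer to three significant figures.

Swamee-Jain (Type II): Q = -0.965·√(gD⁵h_f/L)·ln[ε/(3.7D) + √(3.17ν²L/(gD³h_f))]
√(gD⁵h_f/L) = √(9.81·0.316⁵·2.56/349) = 0.01506
ε/(3.7D) = 1.54×10^-6; √(3.17ν²L/(gD³h_f)) = 1.64×10^-5
Q = -0.965·0.01506·ln(1.798×10^-5) = 0.1588 m³/s
Check: V = 2.02 m/s, Re = 1.45×10^6, f = 0.01109, h_f = 2.56 m ≈ 2.56 m ✓

Q ≈ 0.159 m³/s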